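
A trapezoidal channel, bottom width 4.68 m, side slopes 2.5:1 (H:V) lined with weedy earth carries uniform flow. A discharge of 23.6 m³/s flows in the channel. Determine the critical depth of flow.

y_c = 1.12 m

At critical depth, Q² T / (g A³) = 1, i.e. A³/T = Q²/g = 23.6²/9.81 = 56.77.
Try y = 0.953 m: A³/T = 32.28 — too small.
Try y = 1.27 m: A³/T = 90.01 — too large.
Try y = 1.12 m: A³/T = 57.2 — ≈ 56.77.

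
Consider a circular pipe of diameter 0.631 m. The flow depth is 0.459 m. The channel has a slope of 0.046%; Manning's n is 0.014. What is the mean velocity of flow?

V = 0.505 m/s

For a circular section of diameter D = 0.631 m at depth y = 0.459 m, the central angle is θ = 2 arccos(1 − 2y/D) = 4.086 rad. Then A = (D²/8)(θ − sin θ) = 0.2437 m² and P = Dθ/2 = 1.289 m.
Hydraulic radius R = A/P = 0.2437/1.289 = 0.189 m.
From Manning's equation, V = (1/n) R^(2/3) S^(1/2) = (1/0.014) × 0.189^(2/3) × 0.00046^(1/2) = 0.505 m/s.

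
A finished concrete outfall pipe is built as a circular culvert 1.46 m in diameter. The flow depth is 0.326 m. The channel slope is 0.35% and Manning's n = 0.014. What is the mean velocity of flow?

For a circular section of diameter D = 1.46 m at depth y = 0.326 m, the central angle is θ = 2 arccos(1 − 2y/D) = 1.969 rad. Then A = (D²/8)(θ − sin θ) = 0.2789 m² and P = Dθ/2 = 1.437 m.
Hydraulic radius R = A/P = 0.2789/1.437 = 0.1941 m.
From Manning's equation, V = (1/n) R^(2/3) S^(1/2) = (1/0.014) × 0.1941^(2/3) × 0.0035^(1/2) = 1.42 m/s.

V = 1.42 m/s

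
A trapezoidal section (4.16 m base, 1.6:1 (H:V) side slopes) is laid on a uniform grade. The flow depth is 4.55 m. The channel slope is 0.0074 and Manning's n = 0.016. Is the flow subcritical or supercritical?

With bottom width b = 4.16 m and side slope z = 1.6: A = (b + zy)y = (4.16 + 1.6×4.55)×4.55 = 52.05 m²; P = b + 2y√(1+z²) = 4.16 + 2×4.55×1.887 = 21.33 m.
Hydraulic radius R = A/P = 52.05/21.33 = 2.44 m.
V = (1/n) R^(2/3) √S = (1/0.016) × 2.44^(2/3) × √0.0074 = 9.745 m/s. Hydraulic depth D_h = A/T = 52.05/18.72 = 2.781 m.
Froude number Fr = V/√(g·D_h) = 9.745/√(9.81×2.781) = 1.87, which is greater than 1, so the flow is supercritical.

supercritical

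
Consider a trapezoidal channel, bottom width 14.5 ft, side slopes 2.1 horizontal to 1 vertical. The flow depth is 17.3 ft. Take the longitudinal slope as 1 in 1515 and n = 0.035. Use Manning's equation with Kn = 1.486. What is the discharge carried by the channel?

Q = 4230 ft³/s

With bottom width b = 14.5 ft and side slope z = 2.1: A = (b + zy)y = (14.5 + 2.1×17.3)×17.3 = 879.4 ft²; P = b + 2y√(1+z²) = 14.5 + 2×17.3×2.326 = 94.98 ft.
Hydraulic radius R = A/P = 879.4/94.98 = 9.259 ft.
Manning's equation: Q = (1.486/n) A R^(2/3) S^(1/2) = (1.486/0.035) × 879.4 × 9.259^(2/3) × 0.0006601^(1/2) = 4230 ft³/s.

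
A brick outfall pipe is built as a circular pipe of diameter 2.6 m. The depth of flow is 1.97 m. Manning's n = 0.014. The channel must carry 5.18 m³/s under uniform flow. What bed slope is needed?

S = 0.000389

For a circular section of diameter D = 2.6 m at depth y = 1.97 m, the central angle is θ = 2 arccos(1 − 2y/D) = 4.225 rad. Then A = (D²/8)(θ − sin θ) = 4.316 m² and P = Dθ/2 = 5.492 m.
Hydraulic radius R = A/P = 4.316/5.492 = 0.7859 m.
From Manning's equation, S = [nQ / (1 A R^(2/3))]² = [0.014 × 5.18 / (1 × 4.316 × 0.7859^(2/3))]² = 0.000389.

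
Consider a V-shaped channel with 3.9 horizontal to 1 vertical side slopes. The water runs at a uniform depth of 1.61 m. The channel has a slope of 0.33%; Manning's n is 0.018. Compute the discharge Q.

Q = 27.3 m³/s

For a triangular section with side slope z = 3.9: A = zy² = 3.9×1.61² = 10.11 m²; P = 2y√(1+z²) = 2×1.61×4.026 = 12.96 m.
Hydraulic radius R = A/P = 10.11/12.96 = 0.7798 m.
Manning's equation: Q = (1/n) A R^(2/3) S^(1/2) = (1/0.018) × 10.11 × 0.7798^(2/3) × 0.0033^(1/2) = 27.3 m³/s.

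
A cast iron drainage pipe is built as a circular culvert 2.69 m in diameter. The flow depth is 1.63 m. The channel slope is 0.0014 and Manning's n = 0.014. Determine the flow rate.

For a circular section of diameter D = 2.69 m at depth y = 1.63 m, the central angle is θ = 2 arccos(1 − 2y/D) = 3.569 rad. Then A = (D²/8)(θ − sin θ) = 3.602 m² and P = Dθ/2 = 4.8 m.
Hydraulic radius R = A/P = 3.602/4.8 = 0.7505 m.
Manning's equation: Q = (1/n) A R^(2/3) S^(1/2) = (1/0.014) × 3.602 × 0.7505^(2/3) × 0.0014^(1/2) = 7.95 m³/s.

Q = 7.95 m³/s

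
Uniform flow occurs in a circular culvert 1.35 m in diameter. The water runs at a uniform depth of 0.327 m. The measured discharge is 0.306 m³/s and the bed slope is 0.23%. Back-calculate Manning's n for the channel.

For a circular section of diameter D = 1.35 m at depth y = 0.327 m, the central angle is θ = 2 arccos(1 − 2y/D) = 2.058 rad. Then A = (D²/8)(θ − sin θ) = 0.2676 m² and P = Dθ/2 = 1.389 m.
Hydraulic radius R = A/P = 0.2676/1.389 = 0.1926 m.
Rearranging Manning's equation: n = (1/Q) A R^(2/3) S^(1/2) = (1/0.306) × 0.2676 × 0.1926^(2/3) × √0.0023 = 0.014.

n = 0.014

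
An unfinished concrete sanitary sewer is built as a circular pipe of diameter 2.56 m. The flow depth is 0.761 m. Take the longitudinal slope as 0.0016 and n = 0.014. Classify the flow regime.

subcritical

For a circular section of diameter D = 2.56 m at depth y = 0.761 m, the central angle is θ = 2 arccos(1 − 2y/D) = 2.307 rad. Then A = (D²/8)(θ − sin θ) = 1.282 m² and P = Dθ/2 = 2.952 m.
Hydraulic radius R = A/P = 1.282/2.952 = 0.4343 m.
V = (1/n) R^(2/3) √S = (1/0.014) × 0.4343^(2/3) × √0.0016 = 1.639 m/s. Hydraulic depth D_h = A/T = 1.282/2.34 = 0.548 m.
Froude number Fr = V/√(g·D_h) = 1.639/√(9.81×0.548) = 0.707, which is less than 1, so the flow is subcritical.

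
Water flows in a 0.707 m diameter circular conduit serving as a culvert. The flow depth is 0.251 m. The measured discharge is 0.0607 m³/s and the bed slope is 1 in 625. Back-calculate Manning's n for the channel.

n = 0.022

For a circular section of diameter D = 0.707 m at depth y = 0.251 m, the central angle is θ = 2 arccos(1 − 2y/D) = 2.553 rad. Then A = (D²/8)(θ − sin θ) = 0.1249 m² and P = Dθ/2 = 0.9026 m.
Hydraulic radius R = A/P = 0.1249/0.9026 = 0.1383 m.
Rearranging Manning's equation: n = (1/Q) A R^(2/3) S^(1/2) = (1/0.0607) × 0.1249 × 0.1383^(2/3) × √0.0016 = 0.022.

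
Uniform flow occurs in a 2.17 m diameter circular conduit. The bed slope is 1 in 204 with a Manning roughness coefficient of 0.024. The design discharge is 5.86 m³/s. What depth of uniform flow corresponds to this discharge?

y_n = 1.49 m

Manning's equation rearranged: A R^(2/3) = nQ / (1·√S) = 0.024 × 5.86 / (√0.004902) = 2.009.
Try y = 1.78 m: A R^(2/3) = 2.462 — high.
Try y = 1.06 m: A R^(2/3) = 1.182 — low.
Try y = 1.49 m: A R^(2/3) = 2.008 — close enough.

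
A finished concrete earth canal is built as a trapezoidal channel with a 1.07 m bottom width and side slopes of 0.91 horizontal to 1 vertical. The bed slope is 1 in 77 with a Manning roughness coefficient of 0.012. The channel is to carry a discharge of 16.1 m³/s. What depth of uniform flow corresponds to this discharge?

Manning's equation rearranged: A R^(2/3) = nQ / (1·√S) = 0.012 × 16.1 / (√0.01299) = 1.695.
At y = 0.92 m: A R^(2/3) = 1.095 — too small.
At y = 1.42 m: A R^(2/3) = 2.602 — too large.
At y = 1.15 m: A R^(2/3) = 1.697 — ≈ 1.695.

y_n = 1.15 m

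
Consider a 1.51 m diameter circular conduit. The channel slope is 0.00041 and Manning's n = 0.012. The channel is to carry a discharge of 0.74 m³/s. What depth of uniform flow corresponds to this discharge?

y_n = 0.727 m

Manning's equation rearranged: A R^(2/3) = nQ / (1·√S) = 0.012 × 0.74 / (√0.00041) = 0.4386.
Trying y = 0.844 m: A R^(2/3) = 0.5623 — high.
Trying y = 0.565 m: A R^(2/3) = 0.2787 — low.
Trying y = 0.727 m: A R^(2/3) = 0.4384 — matches.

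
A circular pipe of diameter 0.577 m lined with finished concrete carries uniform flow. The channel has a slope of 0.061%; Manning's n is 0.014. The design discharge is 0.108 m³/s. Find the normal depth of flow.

Manning's equation rearranged: A R^(2/3) = nQ / (1·√S) = 0.014 × 0.108 / (√0.00061) = 0.06122.
At y = 0.476 m: A R^(2/3) = 0.07233 — high.
At y = 0.356 m: A R^(2/3) = 0.05041 — low.
At y = 0.409 m: A R^(2/3) = 0.0612 — matches.

y_n = 0.409 m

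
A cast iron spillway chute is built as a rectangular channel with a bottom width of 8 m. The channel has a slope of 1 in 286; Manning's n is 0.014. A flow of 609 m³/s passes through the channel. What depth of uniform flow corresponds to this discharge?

Manning's equation rearranged: A R^(2/3) = nQ / (1·√S) = 0.014 × 609 / (√0.003497) = 144.2.
Try y = 11.1 m: A R^(2/3) = 182.3 — over.
Try y = 7.45 m: A R^(2/3) = 112.8 — short.
Try y = 9.12 m: A R^(2/3) = 144.3 — ≈ 144.2.

y_n = 9.12 m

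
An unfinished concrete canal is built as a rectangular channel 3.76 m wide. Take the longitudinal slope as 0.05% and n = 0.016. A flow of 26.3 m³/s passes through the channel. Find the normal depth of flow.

y_n = 4.2 m

Manning's equation rearranged: A R^(2/3) = nQ / (1·√S) = 0.016 × 26.3 / (√0.0005) = 18.82.
Try y = 5.22 m: A R^(2/3) = 24.35 — high.
Try y = 3.03 m: A R^(2/3) = 12.58 — low.
Try y = 4.2 m: A R^(2/3) = 18.8 — close enough.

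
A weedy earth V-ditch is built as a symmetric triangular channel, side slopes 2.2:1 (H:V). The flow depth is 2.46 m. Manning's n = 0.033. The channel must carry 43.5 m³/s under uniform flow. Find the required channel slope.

S = 0.01

For a triangular section with side slope z = 2.2: A = zy² = 2.2×2.46² = 13.31 m²; P = 2y√(1+z²) = 2×2.46×2.417 = 11.89 m.
Hydraulic radius R = A/P = 13.31/11.89 = 1.12 m.
From Manning's equation, S = [nQ / (1 A R^(2/3))]² = [0.033 × 43.5 / (1 × 13.31 × 1.12^(2/3))]² = 0.01.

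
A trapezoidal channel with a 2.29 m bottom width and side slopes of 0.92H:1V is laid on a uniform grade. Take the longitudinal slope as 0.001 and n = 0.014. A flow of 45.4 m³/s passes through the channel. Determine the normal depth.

Manning's equation rearranged: A R^(2/3) = nQ / (1·√S) = 0.014 × 45.4 / (√0.001) = 20.1.
Try y = 2.41 m: A R^(2/3) = 12.46 — short.
Try y = 3.85 m: A R^(2/3) = 32.74 — over.
Try y = 3.05 m: A R^(2/3) = 20.09 — close enough.

y_n = 3.05 m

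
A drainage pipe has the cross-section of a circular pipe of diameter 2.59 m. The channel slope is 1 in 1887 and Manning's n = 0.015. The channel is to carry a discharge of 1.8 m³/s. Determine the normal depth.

y_n = 0.968 m

Manning's equation rearranged: A R^(2/3) = nQ / (1·√S) = 0.015 × 1.8 / (√0.0005299) = 1.173.
Trying y = 1.12 m: A R^(2/3) = 1.53 — over.
Trying y = 0.968 m: A R^(2/3) = 1.172 — close enough.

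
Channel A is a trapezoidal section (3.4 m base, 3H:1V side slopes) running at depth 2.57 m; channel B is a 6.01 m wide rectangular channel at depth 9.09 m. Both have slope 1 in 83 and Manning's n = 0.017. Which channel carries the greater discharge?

channel B

Channel A: With bottom width b = 3.4 m and side slope z = 3: A = (b + zy)y = (3.4 + 3×2.57)×2.57 = 28.55 m²; P = b + 2y√(1+z²) = 3.4 + 2×2.57×3.162 = 19.65 m. Hydraulic radius R = A/P = 28.55/19.65 = 1.453 m. Q_A = (1/0.017)·28.55·1.453^(2/3)·√0.01205 = 236.5 m³/s.
Channel B: Flow area A = b·y = 6.01 × 9.09 = 54.63 m². Wetted perimeter P = b + 2y = 6.01 + 2×9.09 = 24.19 m. Hydraulic radius R = A/P = 54.63/24.19 = 2.258 m. Q_B = (1/0.017)·54.63·2.258^(2/3)·√0.01205 = 607.2 m³/s.
Q_A = 236.5 m³/s vs Q_B = 607.2 m³/s, so channel B carries more.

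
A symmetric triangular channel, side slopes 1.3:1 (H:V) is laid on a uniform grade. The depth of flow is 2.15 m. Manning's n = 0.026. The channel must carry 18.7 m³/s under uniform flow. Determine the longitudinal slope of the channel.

For a triangular section with side slope z = 1.3: A = zy² = 1.3×2.15² = 6.009 m²; P = 2y√(1+z²) = 2×2.15×1.64 = 7.053 m.
Hydraulic radius R = A/P = 6.009/7.053 = 0.8521 m.
From Manning's equation, S = [nQ / (1 A R^(2/3))]² = [0.026 × 18.7 / (1 × 6.009 × 0.8521^(2/3))]² = 0.0081.

S = 0.0081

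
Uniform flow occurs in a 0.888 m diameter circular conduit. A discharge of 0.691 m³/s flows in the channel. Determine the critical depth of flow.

At critical depth, Q² T / (g A³) = 1, i.e. A³/T = Q²/g = 0.691²/9.81 = 0.04867.
Try y = 0.417 m: A³/T = 0.02631 — short.
Try y = 0.598 m: A³/T = 0.1048 — over.
Try y = 0.49 m: A³/T = 0.04873 — matches.

y_c = 0.49 m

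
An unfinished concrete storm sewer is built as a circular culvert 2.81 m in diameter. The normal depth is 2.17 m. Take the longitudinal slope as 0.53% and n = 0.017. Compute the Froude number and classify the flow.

For a circular section of diameter D = 2.81 m at depth y = 2.17 m, the central angle is θ = 2 arccos(1 − 2y/D) = 4.293 rad. Then A = (D²/8)(θ − sin θ) = 5.139 m² and P = Dθ/2 = 6.032 m.
Hydraulic radius R = A/P = 5.139/6.032 = 0.852 m.
V = (1/n) R^(2/3) √S = (1/0.017) × 0.852^(2/3) × √0.0053 = 3.849 m/s. Hydraulic depth D_h = A/T = 5.139/2.357 = 2.18 m.
Froude number Fr = V/√(g·D_h) = 3.849/√(9.81×2.18) = 0.832, which is less than 1, so the flow is subcritical.

subcritical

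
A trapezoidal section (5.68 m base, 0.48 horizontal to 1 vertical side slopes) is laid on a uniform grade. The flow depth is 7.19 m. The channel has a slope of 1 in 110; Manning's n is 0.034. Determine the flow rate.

With bottom width b = 5.68 m and side slope z = 0.48: A = (b + zy)y = (5.68 + 0.48×7.19)×7.19 = 65.65 m²; P = b + 2y√(1+z²) = 5.68 + 2×7.19×1.109 = 21.63 m.
Hydraulic radius R = A/P = 65.65/21.63 = 3.035 m.
Manning's equation: Q = (1/n) A R^(2/3) S^(1/2) = (1/0.034) × 65.65 × 3.035^(2/3) × 0.009091^(1/2) = 386 m³/s.

Q = 386 m³/s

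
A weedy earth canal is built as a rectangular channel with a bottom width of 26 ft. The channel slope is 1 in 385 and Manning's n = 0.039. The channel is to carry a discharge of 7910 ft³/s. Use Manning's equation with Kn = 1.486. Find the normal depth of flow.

Manning's equation rearranged: A R^(2/3) = nQ / (1.486·√S) = 0.039 × 7910 / (1.486 × √0.002597) = 4073.
At y = 39.9 ft: A R^(2/3) = 4752 — over.
At y = 35 ft: A R^(2/3) = 4076 — ≈ 4073.

y_n = 35 ft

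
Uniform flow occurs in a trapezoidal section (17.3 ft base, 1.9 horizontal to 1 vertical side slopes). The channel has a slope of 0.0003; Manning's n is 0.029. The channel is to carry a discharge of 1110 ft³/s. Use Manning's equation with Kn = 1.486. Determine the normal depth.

y_n = 10.2 ft

Manning's equation rearranged: A R^(2/3) = nQ / (1.486·√S) = 0.029 × 1110 / (1.486 × √0.0003) = 1251.
At y = 8.73 ft: A R^(2/3) = 910.5 — short.
At y = 11.6 ft: A R^(2/3) = 1638 — over.
At y = 10.2 ft: A R^(2/3) = 1252 — ≈ 1251.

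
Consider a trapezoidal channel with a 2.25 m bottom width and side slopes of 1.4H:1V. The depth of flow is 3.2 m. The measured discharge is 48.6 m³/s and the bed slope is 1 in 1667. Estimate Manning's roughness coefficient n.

With bottom width b = 2.25 m and side slope z = 1.4: A = (b + zy)y = (2.25 + 1.4×3.2)×3.2 = 21.54 m²; P = b + 2y√(1+z²) = 2.25 + 2×3.2×1.72 = 13.26 m.
Hydraulic radius R = A/P = 21.54/13.26 = 1.624 m.
Rearranging Manning's equation: n = (1/Q) A R^(2/3) S^(1/2) = (1/48.6) × 21.54 × 1.624^(2/3) × √0.0005999 = 0.015.

n = 0.015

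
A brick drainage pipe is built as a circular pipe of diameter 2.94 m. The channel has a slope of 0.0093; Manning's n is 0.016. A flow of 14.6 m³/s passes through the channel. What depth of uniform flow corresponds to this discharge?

Manning's equation rearranged: A R^(2/3) = nQ / (1·√S) = 0.016 × 14.6 / (√0.0093) = 2.422.
At y = 1.47 m: A R^(2/3) = 2.764 — too large.
At y = 1.11 m: A R^(2/3) = 1.675 — too small.
At y = 1.36 m: A R^(2/3) = 2.417 — close enough.

y_n = 1.36 m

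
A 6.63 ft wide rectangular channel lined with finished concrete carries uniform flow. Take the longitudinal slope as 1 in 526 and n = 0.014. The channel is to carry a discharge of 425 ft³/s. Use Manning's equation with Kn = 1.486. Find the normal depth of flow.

Manning's equation rearranged: A R^(2/3) = nQ / (1.486·√S) = 0.014 × 425 / (1.486 × √0.001901) = 91.83.
Try y = 6.92 ft: A R^(2/3) = 78.58 — too small.
Try y = 9.77 ft: A R^(2/3) = 118.5 — too large.
Try y = 7.87 ft: A R^(2/3) = 91.77 — ≈ 91.83.

y_n = 7.87 ft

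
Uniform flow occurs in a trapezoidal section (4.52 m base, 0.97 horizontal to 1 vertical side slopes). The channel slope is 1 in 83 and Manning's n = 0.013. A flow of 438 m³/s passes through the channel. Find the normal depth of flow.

Manning's equation rearranged: A R^(2/3) = nQ / (1·√S) = 0.013 × 438 / (√0.01205) = 51.87.
At y = 4.18 m: A R^(2/3) = 60.94 — too large.
At y = 3.85 m: A R^(2/3) = 51.85 — matches.

y_n = 3.85 m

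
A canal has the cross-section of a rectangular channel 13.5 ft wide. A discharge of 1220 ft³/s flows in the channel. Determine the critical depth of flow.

y_c = 6.33 ft

For a rectangular channel, critical depth y_c = (q²/g)^(1/3) where q = Q/b = 1220/13.5 = 90.37 ft²/s.
So y_c = (90.37²/32.2)^(1/3) = 6.33 ft.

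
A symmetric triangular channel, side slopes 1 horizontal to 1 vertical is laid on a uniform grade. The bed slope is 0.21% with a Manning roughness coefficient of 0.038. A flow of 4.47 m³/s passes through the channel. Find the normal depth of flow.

Manning's equation rearranged: A R^(2/3) = nQ / (1·√S) = 0.038 × 4.47 / (√0.0021) = 3.707.
Try y = 2.66 m: A R^(2/3) = 6.792 — over.
Try y = 1.52 m: A R^(2/3) = 1.527 — short.
Try y = 2.12 m: A R^(2/3) = 3.709 — ≈ 3.707.

y_n = 2.12 m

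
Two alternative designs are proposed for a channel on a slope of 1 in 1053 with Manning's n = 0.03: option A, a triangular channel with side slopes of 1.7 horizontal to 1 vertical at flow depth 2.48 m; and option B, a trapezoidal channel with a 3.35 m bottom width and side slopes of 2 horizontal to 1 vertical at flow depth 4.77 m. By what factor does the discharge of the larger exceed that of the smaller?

10.3

Channel A: For a triangular section with side slope z = 1.7: A = zy² = 1.7×2.48² = 10.46 m²; P = 2y√(1+z²) = 2×2.48×1.972 = 9.783 m. Hydraulic radius R = A/P = 10.46/9.783 = 1.069 m. Q_A = (1/0.03)·10.46·1.069^(2/3)·√0.0009497 = 11.23 m³/s.
Channel B: With bottom width b = 3.35 m and side slope z = 2: A = (b + zy)y = (3.35 + 2×4.77)×4.77 = 61.49 m²; P = b + 2y√(1+z²) = 3.35 + 2×4.77×2.236 = 24.68 m. Hydraulic radius R = A/P = 61.49/24.68 = 2.491 m. Q_B = (1/0.03)·61.49·2.491^(2/3)·√0.0009497 = 116.1 m³/s.
The larger discharge is 116.1 m³/s and the smaller is 11.23 m³/s; the ratio is 10.3.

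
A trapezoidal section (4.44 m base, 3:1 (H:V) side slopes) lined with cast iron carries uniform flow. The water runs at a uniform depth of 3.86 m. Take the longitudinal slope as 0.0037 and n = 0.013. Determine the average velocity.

V = 7.78 m/s

With bottom width b = 4.44 m and side slope z = 3: A = (b + zy)y = (4.44 + 3×3.86)×3.86 = 61.84 m²; P = b + 2y√(1+z²) = 4.44 + 2×3.86×3.162 = 28.85 m.
Hydraulic radius R = A/P = 61.84/28.85 = 2.143 m.
From Manning's equation, V = (1/n) R^(2/3) S^(1/2) = (1/0.013) × 2.143^(2/3) × 0.0037^(1/2) = 7.78 m/s.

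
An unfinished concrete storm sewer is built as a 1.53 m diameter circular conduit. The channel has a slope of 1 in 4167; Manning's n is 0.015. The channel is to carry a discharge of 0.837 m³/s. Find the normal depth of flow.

y_n = 1.07 m

Manning's equation rearranged: A R^(2/3) = nQ / (1·√S) = 0.015 × 0.837 / (√0.00024) = 0.8105.
Try y = 0.782 m: A R^(2/3) = 0.5027 — too small.
Try y = 1.21 m: A R^(2/3) = 0.9361 — too large.
Try y = 1.07 m: A R^(2/3) = 0.8101 — close enough.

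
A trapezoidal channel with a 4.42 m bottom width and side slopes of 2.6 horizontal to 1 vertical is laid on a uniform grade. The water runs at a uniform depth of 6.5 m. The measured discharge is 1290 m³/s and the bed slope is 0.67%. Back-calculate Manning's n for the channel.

n = 0.0199

With bottom width b = 4.42 m and side slope z = 2.6: A = (b + zy)y = (4.42 + 2.6×6.5)×6.5 = 138.6 m²; P = b + 2y√(1+z²) = 4.42 + 2×6.5×2.786 = 40.63 m.
Hydraulic radius R = A/P = 138.6/40.63 = 3.41 m.
Rearranging Manning's equation: n = (1/Q) A R^(2/3) S^(1/2) = (1/1290) × 138.6 × 3.41^(2/3) × √0.0067 = 0.0199.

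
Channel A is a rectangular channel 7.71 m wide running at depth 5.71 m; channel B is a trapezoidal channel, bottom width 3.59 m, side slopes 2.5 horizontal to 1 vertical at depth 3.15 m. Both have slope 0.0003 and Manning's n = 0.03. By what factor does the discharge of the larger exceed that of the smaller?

1.46

Channel A: Flow area A = b·y = 7.71 × 5.71 = 44.02 m². Wetted perimeter P = b + 2y = 7.71 + 2×5.71 = 19.13 m. Hydraulic radius R = A/P = 44.02/19.13 = 2.301 m. Q_A = (1/0.03)·44.02·2.301^(2/3)·√0.0003 = 44.3 m³/s.
Channel B: With bottom width b = 3.59 m and side slope z = 2.5: A = (b + zy)y = (3.59 + 2.5×3.15)×3.15 = 36.11 m²; P = b + 2y√(1+z²) = 3.59 + 2×3.15×2.693 = 20.55 m. Hydraulic radius R = A/P = 36.11/20.55 = 1.757 m. Q_B = (1/0.03)·36.11·1.757^(2/3)·√0.0003 = 30.36 m³/s.
The larger discharge is 44.3 m³/s and the smaller is 30.36 m³/s; the ratio is 1.46.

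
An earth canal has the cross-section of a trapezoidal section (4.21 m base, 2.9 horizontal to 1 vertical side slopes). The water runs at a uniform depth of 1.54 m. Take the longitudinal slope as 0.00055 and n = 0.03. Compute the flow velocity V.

V = 0.77 m/s

With bottom width b = 4.21 m and side slope z = 2.9: A = (b + zy)y = (4.21 + 2.9×1.54)×1.54 = 13.36 m²; P = b + 2y√(1+z²) = 4.21 + 2×1.54×3.068 = 13.66 m.
Hydraulic radius R = A/P = 13.36/13.66 = 0.9782 m.
From Manning's equation, V = (1/n) R^(2/3) S^(1/2) = (1/0.03) × 0.9782^(2/3) × 0.00055^(1/2) = 0.77 m/s.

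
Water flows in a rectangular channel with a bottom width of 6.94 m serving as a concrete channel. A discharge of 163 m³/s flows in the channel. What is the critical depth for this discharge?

y_c = 3.83 m

For a rectangular channel, critical depth y_c = (q²/g)^(1/3) where q = Q/b = 163/6.94 = 23.49 m²/s.
So y_c = (23.49²/9.81)^(1/3) = 3.83 m.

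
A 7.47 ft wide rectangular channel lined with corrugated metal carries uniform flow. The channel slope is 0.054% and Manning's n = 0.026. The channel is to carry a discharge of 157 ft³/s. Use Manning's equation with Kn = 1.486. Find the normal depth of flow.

Manning's equation rearranged: A R^(2/3) = nQ / (1.486·√S) = 0.026 × 157 / (1.486 × √0.00054) = 118.2.
Try y = 9.83 ft: A R^(2/3) = 142.6 — over.
Try y = 5.77 ft: A R^(2/3) = 74.39 — short.
Try y = 8.4 ft: A R^(2/3) = 118.2 — matches.

y_n = 8.4 ft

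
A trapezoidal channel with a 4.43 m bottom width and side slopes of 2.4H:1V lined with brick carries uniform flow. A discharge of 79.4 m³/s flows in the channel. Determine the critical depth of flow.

y_c = 2.19 m

At critical depth, Q² T / (g A³) = 1, i.e. A³/T = Q²/g = 79.4²/9.81 = 642.6.
At y = 1.81 m: A³/T = 305.3 — too small.
At y = 2.79 m: A³/T = 1678 — too large.
At y = 2.19 m: A³/T = 638.8 — close enough.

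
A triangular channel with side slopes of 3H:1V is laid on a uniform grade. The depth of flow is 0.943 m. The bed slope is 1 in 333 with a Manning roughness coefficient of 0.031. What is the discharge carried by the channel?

Q = 2.76 m³/s

For a triangular section with side slope z = 3: A = zy² = 3×0.943² = 2.668 m²; P = 2y√(1+z²) = 2×0.943×3.162 = 5.964 m.
Hydraulic radius R = A/P = 2.668/5.964 = 0.4473 m.
Manning's equation: Q = (1/n) A R^(2/3) S^(1/2) = (1/0.031) × 2.668 × 0.4473^(2/3) × 0.003003^(1/2) = 2.76 m³/s.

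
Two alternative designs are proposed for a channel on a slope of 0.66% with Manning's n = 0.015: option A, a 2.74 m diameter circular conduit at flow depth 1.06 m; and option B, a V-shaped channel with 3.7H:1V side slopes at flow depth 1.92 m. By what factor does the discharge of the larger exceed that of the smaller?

8.93

Channel A: For a circular section of diameter D = 2.74 m at depth y = 1.06 m, the central angle is θ = 2 arccos(1 − 2y/D) = 2.685 rad. Then A = (D²/8)(θ − sin θ) = 2.106 m² and P = Dθ/2 = 3.679 m. Hydraulic radius R = A/P = 2.106/3.679 = 0.5725 m. Q_A = (1/0.015)·2.106·0.5725^(2/3)·√0.0066 = 7.865 m³/s.
Channel B: For a triangular section with side slope z = 3.7: A = zy² = 3.7×1.92² = 13.64 m²; P = 2y√(1+z²) = 2×1.92×3.833 = 14.72 m. Hydraulic radius R = A/P = 13.64/14.72 = 0.9267 m. Q_B = (1/0.015)·13.64·0.9267^(2/3)·√0.0066 = 70.22 m³/s.
The larger discharge is 70.22 m³/s and the smaller is 7.865 m³/s; the ratio is 8.93.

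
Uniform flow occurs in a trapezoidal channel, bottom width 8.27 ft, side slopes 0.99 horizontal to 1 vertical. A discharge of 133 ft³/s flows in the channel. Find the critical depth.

At critical depth, Q² T / (g A³) = 1, i.e. A³/T = Q²/g = 133²/32.2 = 549.3.
Try y = 1.29 ft: A³/T = 172.6 — low.
Try y = 2.2 ft: A³/T = 961.8 — high.
Try y = 1.85 ft: A³/T = 546.9 — matches.

y_c = 1.85 ft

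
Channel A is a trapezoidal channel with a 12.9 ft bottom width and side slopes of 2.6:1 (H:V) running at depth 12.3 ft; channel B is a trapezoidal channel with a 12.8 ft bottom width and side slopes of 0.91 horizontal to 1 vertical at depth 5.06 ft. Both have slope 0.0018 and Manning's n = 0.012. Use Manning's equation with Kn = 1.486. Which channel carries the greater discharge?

channel A

Channel A: With bottom width b = 12.9 ft and side slope z = 2.6: A = (b + zy)y = (12.9 + 2.6×12.3)×12.3 = 552 ft²; P = b + 2y√(1+z²) = 12.9 + 2×12.3×2.786 = 81.43 ft. Hydraulic radius R = A/P = 552/81.43 = 6.779 ft. Q_A = (1.486/0.012)·552·6.779^(2/3)·√0.0018 = 10390 ft³/s.
Channel B: With bottom width b = 12.8 ft and side slope z = 0.91: A = (b + zy)y = (12.8 + 0.91×5.06)×5.06 = 88.07 ft²; P = b + 2y√(1+z²) = 12.8 + 2×5.06×1.352 = 26.48 ft. Hydraulic radius R = A/P = 88.07/26.48 = 3.325 ft. Q_B = (1.486/0.012)·88.07·3.325^(2/3)·√0.0018 = 1031 ft³/s.
Q_A = 10390 ft³/s vs Q_B = 1031 ft³/s, so channel A carries more.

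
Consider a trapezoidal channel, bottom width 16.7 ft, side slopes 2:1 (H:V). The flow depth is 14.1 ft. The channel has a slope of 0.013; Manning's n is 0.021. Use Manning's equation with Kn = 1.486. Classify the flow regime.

supercritical

With bottom width b = 16.7 ft and side slope z = 2: A = (b + zy)y = (16.7 + 2×14.1)×14.1 = 633.1 ft²; P = b + 2y√(1+z²) = 16.7 + 2×14.1×2.236 = 79.76 ft.
Hydraulic radius R = A/P = 633.1/79.76 = 7.938 ft.
V = (1.486/n) R^(2/3) √S = (1.486/0.021) × 7.938^(2/3) × √0.013 = 32.1 ft/s. Hydraulic depth D_h = A/T = 633.1/73.1 = 8.661 ft.
Froude number Fr = V/√(g·D_h) = 32.1/√(32.2×8.661) = 1.92, which is greater than 1, so the flow is supercritical.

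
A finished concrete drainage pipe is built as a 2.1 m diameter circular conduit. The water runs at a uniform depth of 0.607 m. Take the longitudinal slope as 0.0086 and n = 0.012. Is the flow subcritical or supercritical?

For a circular section of diameter D = 2.1 m at depth y = 0.607 m, the central angle is θ = 2 arccos(1 − 2y/D) = 2.271 rad. Then A = (D²/8)(θ − sin θ) = 0.8299 m² and P = Dθ/2 = 2.384 m.
Hydraulic radius R = A/P = 0.8299/2.384 = 0.3481 m.
V = (1/n) R^(2/3) √S = (1/0.012) × 0.3481^(2/3) × √0.0086 = 3.824 m/s. Hydraulic depth D_h = A/T = 0.8299/1.904 = 0.4359 m.
Froude number Fr = V/√(g·D_h) = 3.824/√(9.81×0.4359) = 1.85, which is greater than 1, so the flow is supercritical.

supercritical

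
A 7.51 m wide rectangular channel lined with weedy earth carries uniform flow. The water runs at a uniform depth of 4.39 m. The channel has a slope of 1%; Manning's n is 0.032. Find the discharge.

Flow area A = b·y = 7.51 × 4.39 = 32.97 m². Wetted perimeter P = b + 2y = 7.51 + 2×4.39 = 16.29 m.
Hydraulic radius R = A/P = 32.97/16.29 = 2.024 m.
Manning's equation: Q = (1/n) A R^(2/3) S^(1/2) = (1/0.032) × 32.97 × 2.024^(2/3) × 0.01^(1/2) = 165 m³/s.

Q = 165 m³/s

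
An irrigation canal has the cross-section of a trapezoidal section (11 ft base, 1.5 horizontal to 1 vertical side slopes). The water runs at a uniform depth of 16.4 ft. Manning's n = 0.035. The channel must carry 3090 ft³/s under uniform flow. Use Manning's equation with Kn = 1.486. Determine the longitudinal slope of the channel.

S = 0.000921

With bottom width b = 11 ft and side slope z = 1.5: A = (b + zy)y = (11 + 1.5×16.4)×16.4 = 583.8 ft²; P = b + 2y√(1+z²) = 11 + 2×16.4×1.803 = 70.13 ft.
Hydraulic radius R = A/P = 583.8/70.13 = 8.325 ft.
From Manning's equation, S = [nQ / (1.486 A R^(2/3))]² = [0.035 × 3090 / (1.486 × 583.8 × 8.325^(2/3))]² = 0.000921.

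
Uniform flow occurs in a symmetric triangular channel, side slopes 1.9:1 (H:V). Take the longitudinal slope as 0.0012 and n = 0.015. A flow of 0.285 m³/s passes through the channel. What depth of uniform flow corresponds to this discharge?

y_n = 0.44 m

Manning's equation rearranged: A R^(2/3) = nQ / (1·√S) = 0.015 × 0.285 / (√0.0012) = 0.1234.
At y = 0.482 m: A R^(2/3) = 0.1576 — high.
At y = 0.335 m: A R^(2/3) = 0.05972 — low.
At y = 0.44 m: A R^(2/3) = 0.1236 — close enough.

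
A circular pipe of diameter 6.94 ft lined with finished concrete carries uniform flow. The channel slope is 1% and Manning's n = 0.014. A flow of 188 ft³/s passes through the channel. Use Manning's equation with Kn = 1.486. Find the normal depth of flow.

y_n = 2.72 ft

Manning's equation rearranged: A R^(2/3) = nQ / (1.486·√S) = 0.014 × 188 / (1.486 × √0.01) = 17.71.
Trying y = 2.44 ft: A R^(2/3) = 14.48 — too small.
Trying y = 2.94 ft: A R^(2/3) = 20.43 — too large.
Trying y = 2.72 ft: A R^(2/3) = 17.73 — ≈ 17.71.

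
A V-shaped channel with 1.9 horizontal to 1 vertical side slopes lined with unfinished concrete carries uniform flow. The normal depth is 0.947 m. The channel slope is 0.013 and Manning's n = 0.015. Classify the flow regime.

For a triangular section with side slope z = 1.9: A = zy² = 1.9×0.947² = 1.704 m²; P = 2y√(1+z²) = 2×0.947×2.147 = 4.067 m.
Hydraulic radius R = A/P = 1.704/4.067 = 0.419 m.
V = (1/n) R^(2/3) √S = (1/0.015) × 0.419^(2/3) × √0.013 = 4.256 m/s. Hydraulic depth D_h = A/T = 1.704/3.599 = 0.4735 m.
Froude number Fr = V/√(g·D_h) = 4.256/√(9.81×0.4735) = 1.97, which is greater than 1, so the flow is supercritical.

supercritical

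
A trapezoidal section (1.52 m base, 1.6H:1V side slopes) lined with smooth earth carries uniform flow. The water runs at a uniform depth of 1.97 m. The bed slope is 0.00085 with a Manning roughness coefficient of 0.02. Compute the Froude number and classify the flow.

subcritical

With bottom width b = 1.52 m and side slope z = 1.6: A = (b + zy)y = (1.52 + 1.6×1.97)×1.97 = 9.204 m²; P = b + 2y√(1+z²) = 1.52 + 2×1.97×1.887 = 8.954 m.
Hydraulic radius R = A/P = 9.204/8.954 = 1.028 m.
V = (1/n) R^(2/3) √S = (1/0.02) × 1.028^(2/3) × √0.00085 = 1.485 m/s. Hydraulic depth D_h = A/T = 9.204/7.824 = 1.176 m.
Froude number Fr = V/√(g·D_h) = 1.485/√(9.81×1.176) = 0.437, which is less than 1, so the flow is subcritical.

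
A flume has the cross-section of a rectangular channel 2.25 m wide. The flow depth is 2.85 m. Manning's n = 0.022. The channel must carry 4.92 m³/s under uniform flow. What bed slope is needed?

S = 0.000379

Flow area A = b·y = 2.25 × 2.85 = 6.413 m². Wetted perimeter P = b + 2y = 2.25 + 2×2.85 = 7.95 m.
Hydraulic radius R = A/P = 6.413/7.95 = 0.8066 m.
From Manning's equation, S = [nQ / (1 A R^(2/3))]² = [0.022 × 4.92 / (1 × 6.413 × 0.8066^(2/3))]² = 0.000379.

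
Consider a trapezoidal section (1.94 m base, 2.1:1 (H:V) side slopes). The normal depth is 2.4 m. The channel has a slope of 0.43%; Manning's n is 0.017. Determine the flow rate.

With bottom width b = 1.94 m and side slope z = 2.1: A = (b + zy)y = (1.94 + 2.1×2.4)×2.4 = 16.75 m²; P = b + 2y√(1+z²) = 1.94 + 2×2.4×2.326 = 13.1 m.
Hydraulic radius R = A/P = 16.75/13.1 = 1.278 m.
Manning's equation: Q = (1/n) A R^(2/3) S^(1/2) = (1/0.017) × 16.75 × 1.278^(2/3) × 0.0043^(1/2) = 76.1 m³/s.

Q = 76.1 m³/s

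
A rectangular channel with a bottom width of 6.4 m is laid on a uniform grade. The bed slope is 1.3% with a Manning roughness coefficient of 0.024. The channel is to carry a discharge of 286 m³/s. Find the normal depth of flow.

y_n = 5.8 m

Manning's equation rearranged: A R^(2/3) = nQ / (1·√S) = 0.024 × 286 / (√0.013) = 60.2.
At y = 4.64 m: A R^(2/3) = 45.46 — short.
At y = 6.39 m: A R^(2/3) = 67.75 — over.
At y = 5.8 m: A R^(2/3) = 60.14 — close enough.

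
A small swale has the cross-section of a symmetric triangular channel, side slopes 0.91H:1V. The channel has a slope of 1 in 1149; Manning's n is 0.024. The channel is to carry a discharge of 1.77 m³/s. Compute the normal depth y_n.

Manning's equation rearranged: A R^(2/3) = nQ / (1·√S) = 0.024 × 1.77 / (√0.0008703) = 1.44.
Try y = 1.91 m: A R^(2/3) = 2.473 — over.
Try y = 1.56 m: A R^(2/3) = 1.441 — close enough.

y_n = 1.56 m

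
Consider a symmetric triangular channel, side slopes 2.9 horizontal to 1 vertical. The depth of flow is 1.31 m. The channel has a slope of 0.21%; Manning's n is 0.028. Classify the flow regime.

For a triangular section with side slope z = 2.9: A = zy² = 2.9×1.31² = 4.977 m²; P = 2y√(1+z²) = 2×1.31×3.068 = 8.037 m.
Hydraulic radius R = A/P = 4.977/8.037 = 0.6192 m.
V = (1/n) R^(2/3) √S = (1/0.028) × 0.6192^(2/3) × √0.0021 = 1.189 m/s. Hydraulic depth D_h = A/T = 4.977/7.598 = 0.655 m.
Froude number Fr = V/√(g·D_h) = 1.189/√(9.81×0.655) = 0.469, which is less than 1, so the flow is subcritical.

subcritical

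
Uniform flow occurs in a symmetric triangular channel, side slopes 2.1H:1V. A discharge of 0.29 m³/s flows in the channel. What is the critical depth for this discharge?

At critical depth, Q² T / (g A³) = 1, i.e. A³/T = Q²/g = 0.29²/9.81 = 0.008573.
Trying y = 0.282 m: A³/T = 0.003932 — too small.
Trying y = 0.38 m: A³/T = 0.01747 — too large.
Trying y = 0.33 m: A³/T = 0.008629 — close enough.

y_c = 0.33 m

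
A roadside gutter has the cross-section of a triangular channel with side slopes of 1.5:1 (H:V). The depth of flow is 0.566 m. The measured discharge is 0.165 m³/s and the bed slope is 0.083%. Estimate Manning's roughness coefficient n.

n = 0.032

For a triangular section with side slope z = 1.5: A = zy² = 1.5×0.566² = 0.4805 m²; P = 2y√(1+z²) = 2×0.566×1.803 = 2.041 m.
Hydraulic radius R = A/P = 0.4805/2.041 = 0.2355 m.
Rearranging Manning's equation: n = (1/Q) A R^(2/3) S^(1/2) = (1/0.165) × 0.4805 × 0.2355^(2/3) × √0.00083 = 0.032.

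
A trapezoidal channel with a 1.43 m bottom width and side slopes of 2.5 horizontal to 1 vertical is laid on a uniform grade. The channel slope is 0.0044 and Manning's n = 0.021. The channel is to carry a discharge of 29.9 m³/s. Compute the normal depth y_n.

y_n = 1.73 m

Manning's equation rearranged: A R^(2/3) = nQ / (1·√S) = 0.021 × 29.9 / (√0.0044) = 9.466.
Trying y = 2.13 m: A R^(2/3) = 15.47 — over.
Trying y = 1.24 m: A R^(2/3) = 4.398 — short.
Trying y = 1.73 m: A R^(2/3) = 9.462 — ≈ 9.466.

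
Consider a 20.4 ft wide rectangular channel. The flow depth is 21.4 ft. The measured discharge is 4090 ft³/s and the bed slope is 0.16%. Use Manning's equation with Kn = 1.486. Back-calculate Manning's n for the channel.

n = 0.023

Flow area A = b·y = 20.4 × 21.4 = 436.6 ft². Wetted perimeter P = b + 2y = 20.4 + 2×21.4 = 63.2 ft.
Hydraulic radius R = A/P = 436.6/63.2 = 6.908 ft.
Rearranging Manning's equation: n = (1.486/Q) A R^(2/3) S^(1/2) = (1.486/4090) × 436.6 × 6.908^(2/3) × √0.0016 = 0.023.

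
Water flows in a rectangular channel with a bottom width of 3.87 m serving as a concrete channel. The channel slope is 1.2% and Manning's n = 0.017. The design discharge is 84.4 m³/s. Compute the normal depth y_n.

y_n = 3.03 m

Manning's equation rearranged: A R^(2/3) = nQ / (1·√S) = 0.017 × 84.4 / (√0.012) = 13.1.
At y = 2.47 m: A R^(2/3) = 10.09 — too small.
At y = 3.48 m: A R^(2/3) = 15.57 — too large.
At y = 3.03 m: A R^(2/3) = 13.1 — matches.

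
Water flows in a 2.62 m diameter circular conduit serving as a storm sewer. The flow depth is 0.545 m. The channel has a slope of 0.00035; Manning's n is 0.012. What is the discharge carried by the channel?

Q = 0.601 m³/s

For a circular section of diameter D = 2.62 m at depth y = 0.545 m, the central angle is θ = 2 arccos(1 − 2y/D) = 1.894 rad. Then A = (D²/8)(θ − sin θ) = 0.8119 m² and P = Dθ/2 = 2.482 m.
Hydraulic radius R = A/P = 0.8119/2.482 = 0.3272 m.
Manning's equation: Q = (1/n) A R^(2/3) S^(1/2) = (1/0.012) × 0.8119 × 0.3272^(2/3) × 0.00035^(1/2) = 0.601 m³/s.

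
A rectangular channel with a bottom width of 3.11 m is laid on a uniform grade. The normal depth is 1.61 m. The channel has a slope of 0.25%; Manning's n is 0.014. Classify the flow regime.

Flow area A = b·y = 3.11 × 1.61 = 5.007 m². Wetted perimeter P = b + 2y = 3.11 + 2×1.61 = 6.33 m.
Hydraulic radius R = A/P = 5.007/6.33 = 0.791 m.
V = (1/n) R^(2/3) √S = (1/0.014) × 0.791^(2/3) × √0.0025 = 3.055 m/s. Hydraulic depth D_h = A/T = 5.007/3.11 = 1.61 m.
Froude number Fr = V/√(g·D_h) = 3.055/√(9.81×1.61) = 0.769, which is less than 1, so the flow is subcritical.

subcritical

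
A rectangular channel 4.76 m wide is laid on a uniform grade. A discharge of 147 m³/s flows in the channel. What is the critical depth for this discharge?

For a rectangular channel, critical depth y_c = (q²/g)^(1/3) where q = Q/b = 147/4.76 = 30.88 m²/s.
So y_c = (30.88²/9.81)^(1/3) = 4.6 m.

y_c = 4.6 m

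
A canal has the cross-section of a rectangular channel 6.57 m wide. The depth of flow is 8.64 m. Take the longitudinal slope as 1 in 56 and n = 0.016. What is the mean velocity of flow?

V = 14.9 m/s

Flow area A = b·y = 6.57 × 8.64 = 56.76 m². Wetted perimeter P = b + 2y = 6.57 + 2×8.64 = 23.85 m.
Hydraulic radius R = A/P = 56.76/23.85 = 2.38 m.
From Manning's equation, V = (1/n) R^(2/3) S^(1/2) = (1/0.016) × 2.38^(2/3) × 0.01786^(1/2) = 14.9 m/s.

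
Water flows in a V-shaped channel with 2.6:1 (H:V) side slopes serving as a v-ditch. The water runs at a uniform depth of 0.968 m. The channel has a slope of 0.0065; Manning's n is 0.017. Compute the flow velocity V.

For a triangular section with side slope z = 2.6: A = zy² = 2.6×0.968² = 2.436 m²; P = 2y√(1+z²) = 2×0.968×2.786 = 5.393 m.
Hydraulic radius R = A/P = 2.436/5.393 = 0.4517 m.
From Manning's equation, V = (1/n) R^(2/3) S^(1/2) = (1/0.017) × 0.4517^(2/3) × 0.0065^(1/2) = 2.79 m/s.

V = 2.79 m/s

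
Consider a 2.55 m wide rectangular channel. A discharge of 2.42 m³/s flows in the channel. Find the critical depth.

y_c = 0.451 m

For a rectangular channel, critical depth y_c = (q²/g)^(1/3) where q = Q/b = 2.42/2.55 = 0.949 m²/s.
So y_c = (0.949²/9.81)^(1/3) = 0.451 m.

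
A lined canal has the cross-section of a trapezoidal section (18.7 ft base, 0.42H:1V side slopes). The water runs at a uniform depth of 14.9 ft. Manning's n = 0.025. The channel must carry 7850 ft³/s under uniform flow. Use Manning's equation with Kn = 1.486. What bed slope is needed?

S = 0.00892

With bottom width b = 18.7 ft and side slope z = 0.42: A = (b + zy)y = (18.7 + 0.42×14.9)×14.9 = 371.9 ft²; P = b + 2y√(1+z²) = 18.7 + 2×14.9×1.085 = 51.02 ft.
Hydraulic radius R = A/P = 371.9/51.02 = 7.289 ft.
From Manning's equation, S = [nQ / (1.486 A R^(2/3))]² = [0.025 × 7850 / (1.486 × 371.9 × 7.289^(2/3))]² = 0.00892.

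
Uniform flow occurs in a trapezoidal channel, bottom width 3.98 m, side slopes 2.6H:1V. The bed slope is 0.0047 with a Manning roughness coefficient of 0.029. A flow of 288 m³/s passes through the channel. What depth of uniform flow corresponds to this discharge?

y_n = 4.41 m

Manning's equation rearranged: A R^(2/3) = nQ / (1·√S) = 0.029 × 288 / (√0.0047) = 121.8.
At y = 3.8 m: A R^(2/3) = 86.21 — low.
At y = 5.21 m: A R^(2/3) = 179.9 — high.
At y = 4.41 m: A R^(2/3) = 121.6 — ≈ 121.8.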